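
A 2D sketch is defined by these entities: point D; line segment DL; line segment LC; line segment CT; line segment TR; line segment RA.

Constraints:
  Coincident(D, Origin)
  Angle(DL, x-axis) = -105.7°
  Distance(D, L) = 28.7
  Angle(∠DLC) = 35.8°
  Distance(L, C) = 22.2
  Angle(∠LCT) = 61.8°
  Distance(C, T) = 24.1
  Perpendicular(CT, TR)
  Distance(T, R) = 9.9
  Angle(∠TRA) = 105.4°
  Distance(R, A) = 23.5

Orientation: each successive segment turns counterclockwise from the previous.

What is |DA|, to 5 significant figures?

28.127

D is at the origin; DL runs at -105.7° with length 28.7, so L = (-7.7662, -27.629). ∠DLC = 35.8° gives LC at 38.500° from the x-axis; with |LC| = 22.2, C = (9.6077, -13.809). ∠LCT = 61.8° gives CT at 156.70° from the x-axis; with |CT| = 24.1, T = (-12.527, -4.2768). CT ⟂ TR, so TR runs at -113.30°; with |TR| = 9.9, R = (-16.443, -13.369). ∠TRA = 105.4° gives RA at -38.700° from the x-axis; with |RA| = 23.5, A = (1.8973, -28.063). Then |DA| = |A − D| = 28.127.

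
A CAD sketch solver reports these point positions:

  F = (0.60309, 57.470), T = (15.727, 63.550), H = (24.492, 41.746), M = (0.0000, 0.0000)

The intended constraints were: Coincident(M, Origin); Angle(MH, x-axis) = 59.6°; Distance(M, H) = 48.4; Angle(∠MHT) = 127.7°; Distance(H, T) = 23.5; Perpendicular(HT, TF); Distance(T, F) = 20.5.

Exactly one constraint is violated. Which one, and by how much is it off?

Distance(T, F) = 20.5 — off by 4.20.

M = (0.00, 0.00) ✓; MH at 59.60° ✓; |MH| = 48.40 ✓; ∠MHT = 127.7° ✓; |HT| = 23.50 ✓; ∠(HT, TF) = 90.00° ✓; |TF| = 16.30 ✗.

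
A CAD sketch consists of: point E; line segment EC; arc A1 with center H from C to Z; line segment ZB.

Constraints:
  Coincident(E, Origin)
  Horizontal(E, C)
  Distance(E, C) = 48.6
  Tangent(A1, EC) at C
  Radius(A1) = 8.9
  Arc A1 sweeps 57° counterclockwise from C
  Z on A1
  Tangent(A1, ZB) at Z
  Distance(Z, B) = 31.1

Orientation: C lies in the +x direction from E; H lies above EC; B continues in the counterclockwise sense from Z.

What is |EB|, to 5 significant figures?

78.978

E is at the origin; EC is horizontal with |EC| = 48.6 and C on the +x side, so C = (48.600, 0.0000). The tangent condition forces HC to be normal to EC, so H = C + (0, 8.9) = (48.600, 8.9000). On A1, C sits at bearing -90° from H; a 57° counterclockwise sweep puts Z at bearing -33°, so Z = H + 8.9·(cos -33°, sin -33°) = (56.064, 4.0527). The tangent condition forces HZ to be normal to ZB, so ZB runs along (−sin -33°, cos -33°); with |ZB| = 31.1, B = (73.002, 30.135). Then |EB| = |B − E| = 78.978.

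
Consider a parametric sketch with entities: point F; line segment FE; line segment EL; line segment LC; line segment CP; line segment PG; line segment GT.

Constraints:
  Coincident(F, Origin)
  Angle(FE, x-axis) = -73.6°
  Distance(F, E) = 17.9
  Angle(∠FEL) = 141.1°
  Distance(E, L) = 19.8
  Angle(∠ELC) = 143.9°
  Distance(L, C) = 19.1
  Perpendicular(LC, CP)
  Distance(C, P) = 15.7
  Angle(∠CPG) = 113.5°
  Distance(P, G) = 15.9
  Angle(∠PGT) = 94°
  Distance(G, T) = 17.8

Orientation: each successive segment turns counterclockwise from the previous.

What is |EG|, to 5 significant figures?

22.991

F is at the origin; FE runs at -73.6° with length 17.9, so E = (5.0539, -17.172). ∠FEL = 141.1° gives EL at -34.700° from the x-axis; with |EL| = 19.8, L = (21.332, -28.443). ∠ELC = 143.9° gives LC at 1.4000° from the x-axis; with |LC| = 19.1, C = (40.427, -27.977). LC ⟂ CP, so CP runs at 91.400°; with |CP| = 15.7, P = (40.043, -12.281). ∠CPG = 113.5° gives PG at 157.90° from the x-axis; with |PG| = 15.9, G = (25.311, -6.2995). Then |EG| = |G − E| = 22.991.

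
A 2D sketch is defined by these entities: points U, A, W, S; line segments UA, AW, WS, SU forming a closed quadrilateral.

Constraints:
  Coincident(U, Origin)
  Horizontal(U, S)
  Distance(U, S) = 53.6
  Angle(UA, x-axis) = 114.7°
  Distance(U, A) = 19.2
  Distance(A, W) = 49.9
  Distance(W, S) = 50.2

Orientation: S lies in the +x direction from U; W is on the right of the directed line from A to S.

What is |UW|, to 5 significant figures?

30.704

Checks: |AW| = 49.90 ✓; |WS| = 50.20 ✓.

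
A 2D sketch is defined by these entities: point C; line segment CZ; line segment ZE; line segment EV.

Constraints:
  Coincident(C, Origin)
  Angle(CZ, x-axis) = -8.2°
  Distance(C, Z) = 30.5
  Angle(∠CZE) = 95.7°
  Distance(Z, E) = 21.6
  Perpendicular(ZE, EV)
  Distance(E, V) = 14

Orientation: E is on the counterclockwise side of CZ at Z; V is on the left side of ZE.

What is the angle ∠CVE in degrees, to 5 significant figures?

123.58°

C is at the origin; CZ runs at -8.2° with length 30.5, so Z = 30.5·(cos -8.2°, sin -8.2°) = (30.188, -4.3502). ∠CZE = 95.7°, so ZE runs at -8.2° + (180° − 95.7°) = 76.100° from the x-axis; with |ZE| = 21.6, E = Z + 21.6·(cos 76.100°, sin 76.100°) = (35.377, 16.617). ZE is perpendicular to EV; with |EV| = 14.0 on the left of ZE, V = E + 14.0·(-0.97072, 0.24023) = (21.787, 19.980). Then cos ∠CVE = VC·VE / (|VC||VE|), giving 123.58°.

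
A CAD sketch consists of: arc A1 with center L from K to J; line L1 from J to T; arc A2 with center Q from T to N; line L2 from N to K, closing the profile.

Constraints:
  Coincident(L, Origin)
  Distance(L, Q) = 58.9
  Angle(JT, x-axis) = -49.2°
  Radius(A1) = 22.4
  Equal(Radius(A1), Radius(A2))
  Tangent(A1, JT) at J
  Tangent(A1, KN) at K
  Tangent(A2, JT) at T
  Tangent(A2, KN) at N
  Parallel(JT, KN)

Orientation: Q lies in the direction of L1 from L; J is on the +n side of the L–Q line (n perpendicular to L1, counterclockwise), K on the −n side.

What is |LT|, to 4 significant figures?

63.02

Tangency of A1 to both parallel lines with radius 22.4 puts J and K at L ± 22.4·n: J = (16.96, 14.64), K = (-16.96, -14.64). Equal radii place T and N the same way about Q: T = Q + 22.4·n = (55.44, -29.95), N = Q − 22.4·n = (21.53, -59.22). Then |LT| = |T − L| = 63.02.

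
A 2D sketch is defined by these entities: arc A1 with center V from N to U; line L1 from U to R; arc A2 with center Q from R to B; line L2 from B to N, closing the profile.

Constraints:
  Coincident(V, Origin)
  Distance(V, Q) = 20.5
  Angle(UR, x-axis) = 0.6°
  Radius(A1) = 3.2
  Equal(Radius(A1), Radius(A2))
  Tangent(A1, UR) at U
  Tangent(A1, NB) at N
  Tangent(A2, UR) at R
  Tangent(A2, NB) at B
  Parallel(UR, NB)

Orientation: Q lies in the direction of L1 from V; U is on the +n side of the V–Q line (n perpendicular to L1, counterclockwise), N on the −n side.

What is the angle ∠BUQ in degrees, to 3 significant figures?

8.47°

The slot axis is L1's direction at 0.6°, so u = (cos 0.6°, sin 0.6°) = (1.00, 0.0105) and n = (−sin 0.6°, cos 0.6°) = (-0.0105, 1.00). V is at the origin and Q lies 20.5 along u from V, so Q = 20.5·u = (20.5, 0.215). Tangency of A1 to both parallel lines with radius 3.2 puts U and N at V ± 3.2·n: U = (-0.0335, 3.20), N = (0.0335, -3.20). Equal radii place R and B the same way about Q: R = Q + 3.2·n = (20.5, 3.41), B = Q − 3.2·n = (20.5, -2.99). Then cos ∠BUQ = UB·UQ / (|UB||UQ|), giving 8.47°.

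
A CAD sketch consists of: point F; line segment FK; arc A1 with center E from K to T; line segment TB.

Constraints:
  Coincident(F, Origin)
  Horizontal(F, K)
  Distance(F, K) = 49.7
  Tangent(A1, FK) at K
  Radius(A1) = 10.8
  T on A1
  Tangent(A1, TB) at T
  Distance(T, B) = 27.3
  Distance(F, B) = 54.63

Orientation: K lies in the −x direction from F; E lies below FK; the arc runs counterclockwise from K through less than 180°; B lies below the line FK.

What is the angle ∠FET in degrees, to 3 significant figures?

149°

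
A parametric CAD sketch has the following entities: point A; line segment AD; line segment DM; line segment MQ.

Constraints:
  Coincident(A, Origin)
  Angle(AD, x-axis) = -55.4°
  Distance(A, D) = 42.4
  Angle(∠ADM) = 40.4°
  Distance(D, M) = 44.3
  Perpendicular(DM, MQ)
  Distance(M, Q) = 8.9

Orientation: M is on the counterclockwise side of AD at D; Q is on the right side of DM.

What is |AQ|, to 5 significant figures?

38.312

A is at the origin; AD runs at -55.4° with length 42.4, so D = 42.4·(cos -55.4°, sin -55.4°) = (24.077, -34.901). ∠ADM = 40.4°, so DM runs at -55.4° + (180° − 40.4°) = 84.200° from the x-axis; with |DM| = 44.3, M = D + 44.3·(cos 84.200°, sin 84.200°) = (28.553, 9.1722). DM is perpendicular to MQ; with |MQ| = 8.9 on the right of DM, Q = M + 8.9·(0.99488, -0.10106) = (37.408, 8.2728). Then |AQ| = |Q − A| = 38.312.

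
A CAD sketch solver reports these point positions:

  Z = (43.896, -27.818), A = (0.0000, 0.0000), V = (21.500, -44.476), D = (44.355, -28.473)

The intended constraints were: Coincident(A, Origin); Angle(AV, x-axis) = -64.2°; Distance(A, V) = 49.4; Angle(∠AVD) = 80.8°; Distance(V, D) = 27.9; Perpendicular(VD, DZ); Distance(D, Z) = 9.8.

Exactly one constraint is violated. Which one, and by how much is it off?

Distance(D, Z) = 9.8 — off by 9.00.

A = (0.00, 0.00) ✓; AV at -64.20° ✓; |AV| = 49.40 ✓; ∠AVD = 80.80° ✓; |VD| = 27.90 ✓; ∠(VD, DZ) = 90.02° ✓; |DZ| = 0.7998 ✗.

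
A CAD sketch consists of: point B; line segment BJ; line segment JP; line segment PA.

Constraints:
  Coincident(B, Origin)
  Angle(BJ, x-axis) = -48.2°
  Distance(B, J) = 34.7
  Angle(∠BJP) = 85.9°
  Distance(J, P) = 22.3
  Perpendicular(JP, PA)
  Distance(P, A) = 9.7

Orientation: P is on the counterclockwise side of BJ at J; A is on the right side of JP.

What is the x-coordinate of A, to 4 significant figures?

45.61

∠BJP = 85.9°, so JP runs at -48.2° + (180° − 85.9°) = 45.90° from the x-axis; with |JP| = 22.3, P = J + 22.3·(cos 45.90°, sin 45.90°) = (38.65, -9.854). JP ⟂ PA; with |PA| = 9.7 on the right of JP, A = P + 9.7·(0.7181, -0.6959) = (45.61, -16.60). So A.x = 45.61.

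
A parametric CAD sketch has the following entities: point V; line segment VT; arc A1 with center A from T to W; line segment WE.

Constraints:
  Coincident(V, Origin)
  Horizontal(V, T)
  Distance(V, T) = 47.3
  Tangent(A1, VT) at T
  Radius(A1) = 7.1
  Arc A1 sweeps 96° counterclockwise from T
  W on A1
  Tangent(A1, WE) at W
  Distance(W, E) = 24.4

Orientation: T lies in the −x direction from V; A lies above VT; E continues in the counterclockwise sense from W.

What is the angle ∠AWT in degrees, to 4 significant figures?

42.00°

A1 meets VT tangentially, so AT is at right angles to VT, so A = T + (0, 7.1) = (-47.30, 7.100). On A1, T sits at bearing -90° from A; a 96° counterclockwise sweep puts W at bearing 6°, so W = A + 7.1·(cos 6°, sin 6°) = (-40.24, 7.842). Then cos ∠AWT = WA·WT / (|WA||WT|), giving 42.00°.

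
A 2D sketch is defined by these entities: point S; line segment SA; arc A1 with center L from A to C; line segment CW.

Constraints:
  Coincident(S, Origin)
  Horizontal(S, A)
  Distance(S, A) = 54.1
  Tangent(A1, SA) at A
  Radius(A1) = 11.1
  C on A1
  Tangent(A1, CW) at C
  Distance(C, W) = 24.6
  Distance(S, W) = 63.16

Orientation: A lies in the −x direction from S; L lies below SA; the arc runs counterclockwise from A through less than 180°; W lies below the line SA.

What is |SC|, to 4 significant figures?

65.75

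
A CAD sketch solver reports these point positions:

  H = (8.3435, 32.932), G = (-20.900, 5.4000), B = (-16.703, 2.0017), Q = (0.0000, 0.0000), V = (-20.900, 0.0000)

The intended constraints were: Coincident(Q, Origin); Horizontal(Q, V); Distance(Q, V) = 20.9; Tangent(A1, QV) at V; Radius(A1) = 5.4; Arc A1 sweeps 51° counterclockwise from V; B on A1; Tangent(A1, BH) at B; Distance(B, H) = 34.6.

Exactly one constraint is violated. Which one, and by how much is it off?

Distance(B, H) = 34.6 — off by 5.20.

Q = (0.00, 0.00) ✓; Q.y = 0.00, V.y = 0.00 ✓; |QV| = 20.90 ✓; ∠(GV, VQ) = 90.00° ✓; |GV| = 5.400 ✓; bearing(G→B) − bearing(G→V) = 51.00° ✓; |GB| = 5.400 ✓; ∠(GB, BH) = 90.00° ✓; |BH| = 39.80 ✗.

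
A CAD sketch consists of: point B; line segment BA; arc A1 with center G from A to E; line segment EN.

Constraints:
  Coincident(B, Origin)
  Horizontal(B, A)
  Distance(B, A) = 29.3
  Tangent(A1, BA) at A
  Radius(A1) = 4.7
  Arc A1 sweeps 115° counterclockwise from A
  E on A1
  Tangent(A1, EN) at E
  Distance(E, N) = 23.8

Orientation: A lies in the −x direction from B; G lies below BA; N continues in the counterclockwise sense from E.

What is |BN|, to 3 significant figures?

36.8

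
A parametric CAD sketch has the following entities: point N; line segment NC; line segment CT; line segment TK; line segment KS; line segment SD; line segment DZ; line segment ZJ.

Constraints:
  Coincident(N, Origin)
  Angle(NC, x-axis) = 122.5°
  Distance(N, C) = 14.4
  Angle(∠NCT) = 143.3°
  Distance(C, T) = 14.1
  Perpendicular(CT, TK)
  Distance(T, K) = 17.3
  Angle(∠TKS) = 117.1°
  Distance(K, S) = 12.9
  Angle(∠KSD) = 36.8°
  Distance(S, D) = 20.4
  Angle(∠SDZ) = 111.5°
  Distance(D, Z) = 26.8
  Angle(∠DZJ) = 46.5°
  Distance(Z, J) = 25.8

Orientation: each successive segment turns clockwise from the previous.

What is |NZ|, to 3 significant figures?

49.9

N is at the origin; NC runs at 122.5° with length 14.4, so C = (-7.74, 12.1). ∠NCT = 143.3° gives CT at 85.8° from the x-axis; with |CT| = 14.1, T = (-6.70, 26.2). CT is perpendicular to TK, so TK runs at -4.20°; with |TK| = 17.3, K = (10.5, 24.9). ∠TKS = 117.1° gives KS at -67.1° from the x-axis; with |KS| = 12.9, S = (15.6, 13.1). ∠KSD = 36.8° gives SD at 150° from the x-axis; with |SD| = 20.4, D = (-2.04, 23.3). ∠SDZ = 111.5° gives DZ at 81.2° from the x-axis; with |DZ| = 26.8, Z = (2.06, 49.8). Then |NZ| = |Z − N| = 49.9.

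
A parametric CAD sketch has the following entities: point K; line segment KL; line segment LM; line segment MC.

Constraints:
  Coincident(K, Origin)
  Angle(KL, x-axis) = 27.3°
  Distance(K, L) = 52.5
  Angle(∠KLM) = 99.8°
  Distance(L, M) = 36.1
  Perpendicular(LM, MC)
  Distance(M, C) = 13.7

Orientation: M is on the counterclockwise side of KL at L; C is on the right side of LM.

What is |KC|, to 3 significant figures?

79.4

K is at the origin; KL runs at 27.3° with length 52.5, so L = 52.5·(cos 27.3°, sin 27.3°) = (46.7, 24.1). ∠KLM = 99.8°, so LM runs at 27.3° + (180° − 99.8°) = 108° from the x-axis; with |LM| = 36.1, M = L + 36.1·(cos 108°, sin 108°) = (35.8, 58.5). LM is perpendicular to MC; with |MC| = 13.7 on the right of LM, C = M + 13.7·(0.954, 0.301) = (48.9, 62.6). Then |KC| = |C − K| = 79.4.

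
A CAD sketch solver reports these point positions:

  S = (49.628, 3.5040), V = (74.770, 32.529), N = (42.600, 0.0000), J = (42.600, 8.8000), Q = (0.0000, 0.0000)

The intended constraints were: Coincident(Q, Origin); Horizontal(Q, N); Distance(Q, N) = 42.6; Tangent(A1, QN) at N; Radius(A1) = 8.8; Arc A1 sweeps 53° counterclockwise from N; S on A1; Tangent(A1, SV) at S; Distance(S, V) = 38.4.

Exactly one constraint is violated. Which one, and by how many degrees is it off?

Tangent(A1, SV) at S — off by 3.90°.

Q = (0.00, 0.00) ✓; Q.y = 0.00, N.y = 0.00 ✓; |QN| = 42.60 ✓; ∠(JN, NQ) = 90.00° ✓; |JN| = 8.800 ✓; bearing(J→S) − bearing(J→N) = 53.00° ✓; |JS| = 8.800 ✓; ∠(JS, SV) = 93.90° ✗; |SV| = 38.40 ✓.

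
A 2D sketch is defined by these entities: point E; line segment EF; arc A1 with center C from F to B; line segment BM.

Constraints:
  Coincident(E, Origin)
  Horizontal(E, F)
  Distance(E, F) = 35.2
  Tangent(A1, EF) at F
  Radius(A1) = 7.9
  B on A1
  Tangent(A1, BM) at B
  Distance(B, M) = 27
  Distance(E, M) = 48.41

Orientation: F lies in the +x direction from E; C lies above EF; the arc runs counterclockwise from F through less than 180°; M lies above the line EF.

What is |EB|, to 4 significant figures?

43.89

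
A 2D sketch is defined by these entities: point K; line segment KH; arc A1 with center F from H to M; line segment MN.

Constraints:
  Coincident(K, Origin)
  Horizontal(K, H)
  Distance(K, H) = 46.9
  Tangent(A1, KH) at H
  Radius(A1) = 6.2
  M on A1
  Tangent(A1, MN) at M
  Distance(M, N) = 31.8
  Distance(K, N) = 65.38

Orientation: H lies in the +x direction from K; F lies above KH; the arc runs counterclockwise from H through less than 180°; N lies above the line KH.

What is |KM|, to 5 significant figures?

53.458

K is at the origin; K and H share the same y with |KH| = 46.9 and H on the +x side, so H = (46.900, 0.0000). Tangency of A1 to KH means the radius FH is perpendicular to KH, so F = H + (0, 6.2) = (46.900, 6.2000). Since FM ⟂ MN (tangency), |FN| = √(6.2² + 31.8²) = 32.399 regardless of where M sits on A1. So N lies on both circle(K, 65.38) and circle(F, 32.399); the above-KH intersection is N = (53.220, 37.976). M is the foot of the tangent from N: M = (53.100, 6.1767).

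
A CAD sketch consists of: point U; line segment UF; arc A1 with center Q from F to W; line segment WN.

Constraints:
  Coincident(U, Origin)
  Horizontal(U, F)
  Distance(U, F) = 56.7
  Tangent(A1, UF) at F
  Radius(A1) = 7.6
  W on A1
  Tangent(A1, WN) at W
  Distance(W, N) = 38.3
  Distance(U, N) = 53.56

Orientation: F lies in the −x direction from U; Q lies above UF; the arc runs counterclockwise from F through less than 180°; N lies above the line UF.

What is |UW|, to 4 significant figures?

49.88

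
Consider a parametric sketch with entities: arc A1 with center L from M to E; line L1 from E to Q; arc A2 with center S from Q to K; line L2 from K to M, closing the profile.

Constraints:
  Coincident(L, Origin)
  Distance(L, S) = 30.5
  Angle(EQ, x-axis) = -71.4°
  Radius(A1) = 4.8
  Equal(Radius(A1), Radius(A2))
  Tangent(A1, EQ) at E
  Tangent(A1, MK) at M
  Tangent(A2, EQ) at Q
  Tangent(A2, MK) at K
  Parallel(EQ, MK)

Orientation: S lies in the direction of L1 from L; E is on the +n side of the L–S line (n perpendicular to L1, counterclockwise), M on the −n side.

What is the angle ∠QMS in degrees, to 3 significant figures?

8.53°

Tangency of A1 to both parallel lines with radius 4.8 puts E and M at L ± 4.8·n: E = (4.55, 1.53), M = (-4.55, -1.53). Equal radii place Q and K the same way about S: Q = S + 4.8·n = (14.3, -27.4), K = S − 4.8·n = (5.18, -30.4). Then cos ∠QMS = MQ·MS / (|MQ||MS|), giving 8.53°.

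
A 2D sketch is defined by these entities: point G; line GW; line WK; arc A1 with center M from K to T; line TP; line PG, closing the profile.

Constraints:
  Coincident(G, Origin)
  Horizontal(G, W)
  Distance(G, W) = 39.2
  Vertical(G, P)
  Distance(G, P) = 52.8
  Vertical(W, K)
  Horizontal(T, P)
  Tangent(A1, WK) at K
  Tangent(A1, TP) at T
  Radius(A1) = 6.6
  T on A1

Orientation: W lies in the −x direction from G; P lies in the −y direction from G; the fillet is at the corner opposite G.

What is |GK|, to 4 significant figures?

60.59

G is at the origin; GW is horizontal with |GW| = 39.2 and W on the −x side, so W = (-39.20, 0.000). G and P share the same x with |GP| = 52.8 and P on the −y side, so P = (0.000, -52.80). The virtual corner opposite G is at (-39.20, -52.80). Since A1 is tangent to WK there, MK ⟂ WK and A1 meets TP tangentially, so MT is at right angles to TP, with radius 6.6, so the center M sits 6.6 in from both sides at M = (-32.60, -46.20). That places the tangent points at K = (-39.20, -46.20) on WK and T = (-32.60, -52.80) on TP. Then |GK| = |K − G| = 60.59.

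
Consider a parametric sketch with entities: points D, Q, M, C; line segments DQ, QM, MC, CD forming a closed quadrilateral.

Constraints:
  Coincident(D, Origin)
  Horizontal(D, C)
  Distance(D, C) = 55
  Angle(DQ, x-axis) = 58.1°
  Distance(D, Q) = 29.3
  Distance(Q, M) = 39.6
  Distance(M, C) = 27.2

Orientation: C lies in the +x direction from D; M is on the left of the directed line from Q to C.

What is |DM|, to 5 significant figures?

61.372

Checks: |QM| = 39.60 ✓; |MC| = 27.20 ✓.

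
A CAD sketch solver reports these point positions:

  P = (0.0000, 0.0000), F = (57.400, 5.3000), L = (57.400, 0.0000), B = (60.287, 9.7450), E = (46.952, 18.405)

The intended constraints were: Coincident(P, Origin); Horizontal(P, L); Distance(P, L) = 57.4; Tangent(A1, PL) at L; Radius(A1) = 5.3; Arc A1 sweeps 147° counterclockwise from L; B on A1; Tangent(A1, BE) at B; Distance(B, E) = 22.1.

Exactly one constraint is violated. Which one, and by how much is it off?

Distance(B, E) = 22.1 — off by 6.20.

P = (0.00, 0.00) ✓; P.y = 0.00, L.y = 0.00 ✓; |PL| = 57.40 ✓; ∠(FL, LP) = 90.00° ✓; |FL| = 5.300 ✓; bearing(F→B) − bearing(F→L) = 147.0° ✓; |FB| = 5.300 ✓; ∠(FB, BE) = 90.00° ✓; |BE| = 15.90 ✗.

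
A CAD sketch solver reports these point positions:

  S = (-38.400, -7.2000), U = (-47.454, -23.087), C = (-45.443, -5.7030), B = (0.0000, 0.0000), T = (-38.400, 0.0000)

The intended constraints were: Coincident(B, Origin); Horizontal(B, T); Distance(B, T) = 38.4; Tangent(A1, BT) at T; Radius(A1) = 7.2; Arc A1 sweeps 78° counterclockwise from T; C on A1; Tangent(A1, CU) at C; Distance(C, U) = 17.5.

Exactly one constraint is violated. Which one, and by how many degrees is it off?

Tangent(A1, CU) at C — off by 5.40°.

B = (0.00, 0.00) ✓; B.y = 0.00, T.y = 0.00 ✓; |BT| = 38.40 ✓; ∠(ST, TB) = 90.00° ✓; |ST| = 7.200 ✓; bearing(S→C) − bearing(S→T) = 78.00° ✓; |SC| = 7.200 ✓; ∠(SC, CU) = 84.60° ✗; |CU| = 17.50 ✓.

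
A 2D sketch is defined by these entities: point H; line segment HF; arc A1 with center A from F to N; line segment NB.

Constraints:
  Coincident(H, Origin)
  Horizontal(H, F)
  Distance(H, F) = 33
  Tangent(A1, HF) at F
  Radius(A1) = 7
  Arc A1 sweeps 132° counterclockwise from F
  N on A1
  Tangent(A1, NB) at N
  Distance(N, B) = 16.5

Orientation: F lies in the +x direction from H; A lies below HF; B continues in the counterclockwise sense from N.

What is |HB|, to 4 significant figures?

45.63

On A1, F sits at bearing 90° from A; a 132° counterclockwise sweep puts N at bearing 222°, so N = A + 7.0·(cos 222°, sin 222°) = (27.80, -11.68). The tangent condition forces AN to be normal to NB, so NB runs along (−sin 222°, cos 222°); with |NB| = 16.5, B = (38.84, -23.95). Then |HB| = |B − H| = 45.63.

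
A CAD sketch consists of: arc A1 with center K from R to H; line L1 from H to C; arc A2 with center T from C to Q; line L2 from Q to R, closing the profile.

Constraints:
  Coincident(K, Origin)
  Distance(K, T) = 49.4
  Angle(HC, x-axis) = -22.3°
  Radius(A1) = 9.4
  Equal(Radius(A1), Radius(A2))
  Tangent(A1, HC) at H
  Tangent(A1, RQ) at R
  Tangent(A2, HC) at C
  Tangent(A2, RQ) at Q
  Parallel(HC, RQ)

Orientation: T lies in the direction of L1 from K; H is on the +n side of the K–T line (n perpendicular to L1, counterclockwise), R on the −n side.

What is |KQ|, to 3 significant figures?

50.3

The slot axis is L1's direction at -22.3°, so u = (cos -22.3°, sin -22.3°) = (0.925, -0.379) and n = (−sin -22.3°, cos -22.3°) = (0.379, 0.925). K is at the origin and T lies 49.4 along u from K, so T = 49.4·u = (45.7, -18.7). Tangency of A1 to both parallel lines with radius 9.4 puts H and R at K ± 9.4·n: H = (3.57, 8.70), R = (-3.57, -8.70). Equal radii place C and Q the same way about T: C = T + 9.4·n = (49.3, -10.0), Q = T − 9.4·n = (42.1, -27.4). Then |KQ| = |Q − K| = 50.3.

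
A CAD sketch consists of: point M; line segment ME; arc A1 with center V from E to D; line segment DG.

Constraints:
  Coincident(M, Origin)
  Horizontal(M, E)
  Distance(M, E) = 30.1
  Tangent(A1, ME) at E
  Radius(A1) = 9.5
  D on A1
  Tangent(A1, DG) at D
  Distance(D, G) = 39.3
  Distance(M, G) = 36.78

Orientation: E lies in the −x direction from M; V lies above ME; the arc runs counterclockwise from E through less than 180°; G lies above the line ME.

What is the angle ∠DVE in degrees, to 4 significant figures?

56.02°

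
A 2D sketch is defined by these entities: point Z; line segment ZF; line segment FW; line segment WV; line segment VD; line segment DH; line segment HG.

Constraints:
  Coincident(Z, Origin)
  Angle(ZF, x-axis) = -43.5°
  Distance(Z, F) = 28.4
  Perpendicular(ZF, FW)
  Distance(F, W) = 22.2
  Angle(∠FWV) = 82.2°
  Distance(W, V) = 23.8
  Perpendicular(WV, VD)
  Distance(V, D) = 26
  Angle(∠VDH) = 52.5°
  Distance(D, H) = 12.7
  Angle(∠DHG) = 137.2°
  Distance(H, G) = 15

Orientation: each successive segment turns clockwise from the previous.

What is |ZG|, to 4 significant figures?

24.76

Z is at the origin; ZF runs at -43.5° with length 28.4, so F = (20.60, -19.55). ZF is perpendicular to FW, so FW runs at -133.5°; with |FW| = 22.2, W = (5.319, -35.65). ∠FWV = 82.2° gives WV at 128.7° from the x-axis; with |WV| = 23.8, V = (-9.562, -17.08). WV ⟂ VD, so VD runs at 38.70°; with |VD| = 26.0, D = (10.73, -0.8220). ∠VDH = 52.5° gives DH at -88.80° from the x-axis; with |DH| = 12.7, H = (11.00, -13.52). ∠DHG = 137.2° gives HG at -131.6° from the x-axis; with |HG| = 15.0, G = (1.037, -24.74). Then |ZG| = |G − Z| = 24.76.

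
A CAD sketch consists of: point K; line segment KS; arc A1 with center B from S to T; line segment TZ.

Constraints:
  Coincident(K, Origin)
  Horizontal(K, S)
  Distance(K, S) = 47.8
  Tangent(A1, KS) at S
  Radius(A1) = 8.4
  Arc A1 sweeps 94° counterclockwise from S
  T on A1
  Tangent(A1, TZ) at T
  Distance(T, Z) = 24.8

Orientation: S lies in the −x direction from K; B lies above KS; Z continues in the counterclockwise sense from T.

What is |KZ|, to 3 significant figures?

53.2

On A1, S sits at bearing -90° from B; a 94° counterclockwise sweep puts T at bearing 4°, so T = B + 8.4·(cos 4°, sin 4°) = (-39.4, 8.99). The tangent condition forces BT to be normal to TZ, so TZ runs along (−sin 4°, cos 4°); with |TZ| = 24.8, Z = (-41.2, 33.7). Then |KZ| = |Z − K| = 53.2.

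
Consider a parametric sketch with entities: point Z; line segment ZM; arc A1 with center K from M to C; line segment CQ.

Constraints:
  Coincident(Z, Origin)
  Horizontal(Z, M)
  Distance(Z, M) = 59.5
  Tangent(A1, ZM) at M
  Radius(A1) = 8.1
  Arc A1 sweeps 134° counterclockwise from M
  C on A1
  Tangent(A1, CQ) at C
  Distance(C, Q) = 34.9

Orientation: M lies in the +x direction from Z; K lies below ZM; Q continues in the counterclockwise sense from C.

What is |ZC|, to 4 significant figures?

55.40

Since A1 is tangent to ZM there, KM ⟂ ZM, so K = M + (0, -8.1) = (59.50, -8.100). On A1, M sits at bearing 90° from K; a 134° counterclockwise sweep puts C at bearing 224°, so C = K + 8.1·(cos 224°, sin 224°) = (53.67, -13.73). Then |ZC| = |C − Z| = 55.40.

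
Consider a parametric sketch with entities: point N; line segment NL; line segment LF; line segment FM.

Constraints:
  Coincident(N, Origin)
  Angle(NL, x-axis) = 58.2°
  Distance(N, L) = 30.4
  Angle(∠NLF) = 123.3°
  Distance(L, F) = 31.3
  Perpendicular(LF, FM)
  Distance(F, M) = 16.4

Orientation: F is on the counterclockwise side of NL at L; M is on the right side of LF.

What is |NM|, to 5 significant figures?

63.648

∠NLF = 123.3°, so LF runs at 58.2° + (180° − 123.3°) = 114.90° from the x-axis; with |LF| = 31.3, F = L + 31.3·(cos 114.90°, sin 114.90°) = (2.8410, 54.227). LF ⟂ FM; with |FM| = 16.4 on the right of LF, M = F + 16.4·(0.90704, 0.42104) = (17.717, 61.132). Then |NM| = |M − N| = 63.648.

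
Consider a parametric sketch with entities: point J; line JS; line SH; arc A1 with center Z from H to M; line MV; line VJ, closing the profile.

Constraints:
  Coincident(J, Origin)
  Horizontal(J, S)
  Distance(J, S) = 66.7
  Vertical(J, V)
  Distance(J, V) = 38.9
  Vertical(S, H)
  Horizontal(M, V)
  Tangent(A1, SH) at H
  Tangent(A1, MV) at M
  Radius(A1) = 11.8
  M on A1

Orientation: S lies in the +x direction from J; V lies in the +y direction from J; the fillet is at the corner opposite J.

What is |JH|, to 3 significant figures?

72.0

J is at the origin; JS is horizontal with |JS| = 66.7 and S on the +x side, so S = (66.7, 0.00). J and V share the same x with |JV| = 38.9 and V on the +y side, so V = (0.00, 38.9). The virtual corner opposite J is at (66.7, 38.9). A1 meets SH tangentially, so ZH is at right angles to SH and tangency of A1 to MV means the radius ZM is perpendicular to MV, with radius 11.8, so the center Z sits 11.8 in from both sides at Z = (54.9, 27.1). That places the tangent points at H = (66.7, 27.1) on SH and M = (54.9, 38.9) on MV. Then |JH| = |H − J| = 72.0.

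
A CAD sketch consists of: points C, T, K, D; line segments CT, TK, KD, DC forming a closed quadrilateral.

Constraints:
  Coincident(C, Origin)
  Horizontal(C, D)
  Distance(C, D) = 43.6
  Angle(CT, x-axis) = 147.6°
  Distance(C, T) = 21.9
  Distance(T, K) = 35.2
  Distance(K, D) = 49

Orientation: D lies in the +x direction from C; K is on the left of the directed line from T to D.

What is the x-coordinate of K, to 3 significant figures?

8.56

C is at the origin; CD is horizontal with |CD| = 43.6 and D in +x, so D = (43.6, 0). CT runs at 147.6° with |CT| = 21.9, so T = (-18.5, 11.7). K is determined by |TK| = 35.2 and |KD| = 49.0 together: it lies at the intersection of circle(T, 35.2) and circle(D, 49.0). With |TD| = 63.2, the foot of the radical line on TD is 22.4 from T and the perpendicular offset is √(35.2² − 22.4²) = 27.2. Taking the left-of-TD solution: K = (8.56, 34.3).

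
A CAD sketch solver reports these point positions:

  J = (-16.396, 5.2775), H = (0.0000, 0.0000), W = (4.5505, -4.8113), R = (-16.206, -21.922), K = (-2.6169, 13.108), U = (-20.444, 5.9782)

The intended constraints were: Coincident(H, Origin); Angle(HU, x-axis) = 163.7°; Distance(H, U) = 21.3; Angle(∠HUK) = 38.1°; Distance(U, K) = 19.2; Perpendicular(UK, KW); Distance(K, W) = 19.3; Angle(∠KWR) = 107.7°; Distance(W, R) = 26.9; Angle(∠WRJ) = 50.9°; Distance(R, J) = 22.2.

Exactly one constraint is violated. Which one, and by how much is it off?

Distance(R, J) = 22.2 — off by 5.00.

H = (0.00, 0.00) ✓; HU at 163.7° ✓; |HU| = 21.30 ✓; ∠HUK = 38.10° ✓; |UK| = 19.20 ✓; ∠(UK, KW) = 90.00° ✓; |KW| = 19.30 ✓; ∠KWR = 107.7° ✓; |WR| = 26.90 ✓; ∠WRJ = 50.90° ✓; |RJ| = 27.20 ✗.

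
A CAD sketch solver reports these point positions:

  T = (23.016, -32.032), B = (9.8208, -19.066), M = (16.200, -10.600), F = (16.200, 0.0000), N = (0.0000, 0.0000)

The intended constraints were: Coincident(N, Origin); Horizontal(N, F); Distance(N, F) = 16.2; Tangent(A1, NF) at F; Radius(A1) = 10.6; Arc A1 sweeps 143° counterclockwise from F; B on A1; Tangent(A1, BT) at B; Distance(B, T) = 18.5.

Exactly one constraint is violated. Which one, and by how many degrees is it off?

Tangent(A1, BT) at B — off by 7.50°.

N = (0.00, 0.00) ✓; N.y = 0.00, F.y = 0.00 ✓; |NF| = 16.20 ✓; ∠(MF, FN) = 90.00° ✓; |MF| = 10.60 ✓; bearing(M→B) − bearing(M→F) = 143.0° ✓; |MB| = 10.60 ✓; ∠(MB, BT) = 97.50° ✗; |BT| = 18.50 ✓.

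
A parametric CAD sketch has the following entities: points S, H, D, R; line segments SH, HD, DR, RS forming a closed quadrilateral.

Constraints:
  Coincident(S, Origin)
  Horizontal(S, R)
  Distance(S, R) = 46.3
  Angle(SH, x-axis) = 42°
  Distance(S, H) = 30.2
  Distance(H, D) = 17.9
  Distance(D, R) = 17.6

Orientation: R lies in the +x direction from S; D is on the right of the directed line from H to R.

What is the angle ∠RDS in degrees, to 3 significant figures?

161°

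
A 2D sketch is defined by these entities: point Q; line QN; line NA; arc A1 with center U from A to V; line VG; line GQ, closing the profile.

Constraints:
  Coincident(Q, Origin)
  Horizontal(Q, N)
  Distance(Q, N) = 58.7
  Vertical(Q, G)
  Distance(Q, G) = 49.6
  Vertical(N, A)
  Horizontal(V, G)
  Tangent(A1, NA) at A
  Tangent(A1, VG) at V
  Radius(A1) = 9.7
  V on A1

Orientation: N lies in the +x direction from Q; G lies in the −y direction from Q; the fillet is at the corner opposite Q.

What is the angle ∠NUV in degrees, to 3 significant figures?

166°

Q is at the origin; Q and N share the same y with |QN| = 58.7 and N on the +x side, so N = (58.7, 0.00). Q and G share the same x with |QG| = 49.6 and G on the −y side, so G = (0.00, -49.6). The virtual corner opposite Q is at (58.7, -49.6). The tangent condition forces UA to be normal to NA and A1 meets VG tangentially, so UV is at right angles to VG, with radius 9.7, so the center U sits 9.7 in from both sides at U = (49.0, -39.9). That places the tangent points at A = (58.7, -39.9) on NA and V = (49.0, -49.6) on VG. Then cos ∠NUV = UN·UV / (|UN||UV|), giving 166°.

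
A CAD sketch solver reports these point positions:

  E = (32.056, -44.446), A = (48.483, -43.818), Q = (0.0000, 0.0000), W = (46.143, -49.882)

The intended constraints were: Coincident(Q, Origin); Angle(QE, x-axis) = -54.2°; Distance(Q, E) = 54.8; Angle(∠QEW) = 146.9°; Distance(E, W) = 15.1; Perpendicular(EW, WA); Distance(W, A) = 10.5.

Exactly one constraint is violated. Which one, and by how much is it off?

Distance(W, A) = 10.5 — off by 4.00.

Q = (0.00, 0.00) ✓; QE at -54.20° ✓; |QE| = 54.80 ✓; ∠QEW = 146.9° ✓; |EW| = 15.10 ✓; ∠(EW, WA) = 90.00° ✓; |WA| = 6.500 ✗.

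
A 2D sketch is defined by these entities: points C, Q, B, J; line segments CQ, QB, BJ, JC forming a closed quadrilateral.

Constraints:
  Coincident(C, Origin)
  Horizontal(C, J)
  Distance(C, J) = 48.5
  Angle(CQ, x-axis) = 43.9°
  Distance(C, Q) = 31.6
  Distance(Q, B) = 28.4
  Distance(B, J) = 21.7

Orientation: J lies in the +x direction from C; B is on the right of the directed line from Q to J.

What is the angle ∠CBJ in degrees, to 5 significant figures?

151.41°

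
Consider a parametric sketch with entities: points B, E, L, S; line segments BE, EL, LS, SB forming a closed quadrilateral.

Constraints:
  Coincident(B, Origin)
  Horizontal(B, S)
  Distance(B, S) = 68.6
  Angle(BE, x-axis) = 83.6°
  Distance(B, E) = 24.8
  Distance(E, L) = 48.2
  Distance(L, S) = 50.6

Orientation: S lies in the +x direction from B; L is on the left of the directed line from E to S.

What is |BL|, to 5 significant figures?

64.823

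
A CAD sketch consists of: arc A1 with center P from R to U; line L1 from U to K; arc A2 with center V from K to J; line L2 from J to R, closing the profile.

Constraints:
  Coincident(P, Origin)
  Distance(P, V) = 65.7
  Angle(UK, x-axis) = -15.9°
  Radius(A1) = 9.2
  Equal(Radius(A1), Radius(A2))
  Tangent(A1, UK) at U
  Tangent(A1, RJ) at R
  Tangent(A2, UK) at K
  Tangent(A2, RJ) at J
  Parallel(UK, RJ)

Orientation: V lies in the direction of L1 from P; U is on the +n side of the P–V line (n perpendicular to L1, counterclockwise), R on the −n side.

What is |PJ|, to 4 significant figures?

66.34

The slot axis is L1's direction at -15.9°, so u = (cos -15.9°, sin -15.9°) = (0.9617, -0.2740) and n = (−sin -15.9°, cos -15.9°) = (0.2740, 0.9617). P is at the origin and V lies 65.7 along u from P, so V = 65.7·u = (63.19, -18.00). Tangency of A1 to both parallel lines with radius 9.2 puts U and R at P ± 9.2·n: U = (2.520, 8.848), R = (-2.520, -8.848). Equal radii place K and J the same way about V: K = V + 9.2·n = (65.71, -9.151), J = V − 9.2·n = (60.67, -26.85). Then |PJ| = |J − P| = 66.34.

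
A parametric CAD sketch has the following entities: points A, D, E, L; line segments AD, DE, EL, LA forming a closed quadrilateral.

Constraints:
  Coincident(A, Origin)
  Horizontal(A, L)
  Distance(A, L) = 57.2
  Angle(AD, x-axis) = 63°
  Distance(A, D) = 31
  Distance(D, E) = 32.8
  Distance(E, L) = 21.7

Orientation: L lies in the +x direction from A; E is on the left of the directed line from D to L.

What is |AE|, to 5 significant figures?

49.054

Checks: |DE| = 32.80 ✓; |EL| = 21.70 ✓.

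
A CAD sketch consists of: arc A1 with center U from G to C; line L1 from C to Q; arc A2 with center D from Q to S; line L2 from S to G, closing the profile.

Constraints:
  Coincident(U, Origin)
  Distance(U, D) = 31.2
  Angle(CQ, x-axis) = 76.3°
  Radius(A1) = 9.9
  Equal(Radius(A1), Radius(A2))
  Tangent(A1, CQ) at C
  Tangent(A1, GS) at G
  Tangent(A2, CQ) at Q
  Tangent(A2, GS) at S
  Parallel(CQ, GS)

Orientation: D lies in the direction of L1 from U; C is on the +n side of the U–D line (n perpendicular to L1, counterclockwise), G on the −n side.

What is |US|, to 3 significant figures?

32.7

Tangency of A1 to both parallel lines with radius 9.9 puts C and G at U ± 9.9·n: C = (-9.62, 2.34), G = (9.62, -2.34). Equal radii place Q and S the same way about D: Q = D + 9.9·n = (-2.23, 32.7), S = D − 9.9·n = (17.0, 28.0). Then |US| = |S − U| = 32.7.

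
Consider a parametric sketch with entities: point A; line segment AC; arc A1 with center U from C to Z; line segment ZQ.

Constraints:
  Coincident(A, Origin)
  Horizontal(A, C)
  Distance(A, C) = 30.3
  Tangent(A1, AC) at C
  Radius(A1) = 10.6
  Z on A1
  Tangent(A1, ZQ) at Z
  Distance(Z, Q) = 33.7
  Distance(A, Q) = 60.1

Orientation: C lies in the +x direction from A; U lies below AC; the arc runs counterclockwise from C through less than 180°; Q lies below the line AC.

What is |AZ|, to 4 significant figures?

27.16

Checks: |UZ| = 10.60 ✓; ∠(UZ, ZQ) = 90.00° ✓; |ZQ| = 33.70 ✓; |AQ| = 60.10 ✓.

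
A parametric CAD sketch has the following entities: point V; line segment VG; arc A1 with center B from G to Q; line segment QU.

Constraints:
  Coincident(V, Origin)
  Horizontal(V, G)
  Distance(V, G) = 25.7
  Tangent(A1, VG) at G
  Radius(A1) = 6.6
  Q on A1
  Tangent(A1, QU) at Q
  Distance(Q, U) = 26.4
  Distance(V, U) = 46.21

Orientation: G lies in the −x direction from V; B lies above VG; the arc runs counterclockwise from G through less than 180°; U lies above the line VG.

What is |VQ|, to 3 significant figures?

22.1

V is at the origin; V and G share the same y with |VG| = 25.7 and G on the −x side, so G = (-25.7, 0.00). Tangency of A1 to VG means the radius BG is perpendicular to VG, so B = G + (0, 6.6) = (-25.7, 6.60). Since BQ ⟂ QU (tangency), |BU| = √(6.6² + 26.4²) = 27.2 regardless of where Q sits on A1. So U lies on both circle(V, 46.21) and circle(B, 27.2); the above-VG intersection is U = (-32.4, 33.0). Q is the foot of the tangent from U: Q = (-19.9, 9.72).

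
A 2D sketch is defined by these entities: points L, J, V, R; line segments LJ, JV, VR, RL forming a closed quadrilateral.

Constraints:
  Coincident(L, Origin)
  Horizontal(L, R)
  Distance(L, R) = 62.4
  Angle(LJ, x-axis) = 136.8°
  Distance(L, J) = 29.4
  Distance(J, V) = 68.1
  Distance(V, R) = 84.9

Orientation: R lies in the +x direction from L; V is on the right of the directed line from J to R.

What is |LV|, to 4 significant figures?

47.50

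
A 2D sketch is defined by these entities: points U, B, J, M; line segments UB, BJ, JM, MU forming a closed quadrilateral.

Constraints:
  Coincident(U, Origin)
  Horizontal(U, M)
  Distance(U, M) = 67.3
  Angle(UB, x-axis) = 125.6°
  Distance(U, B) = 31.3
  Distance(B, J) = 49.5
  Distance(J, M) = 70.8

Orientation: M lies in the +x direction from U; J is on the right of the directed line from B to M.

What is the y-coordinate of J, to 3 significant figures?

-20.7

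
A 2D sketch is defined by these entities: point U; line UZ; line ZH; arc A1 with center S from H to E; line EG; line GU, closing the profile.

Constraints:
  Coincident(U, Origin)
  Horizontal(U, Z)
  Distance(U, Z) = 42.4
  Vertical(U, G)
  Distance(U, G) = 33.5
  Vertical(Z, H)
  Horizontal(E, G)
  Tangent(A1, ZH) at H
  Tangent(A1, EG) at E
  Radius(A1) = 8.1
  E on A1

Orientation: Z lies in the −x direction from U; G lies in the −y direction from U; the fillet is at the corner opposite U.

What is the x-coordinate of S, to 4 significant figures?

-34.30

U is at the origin; UZ is horizontal with |UZ| = 42.4 and Z on the −x side, so Z = (-42.40, 0.000). U and G share the same x with |UG| = 33.5 and G on the −y side, so G = (0.000, -33.50). The virtual corner opposite U is at (-42.40, -33.50). A1 meets ZH tangentially, so SH is at right angles to ZH and the tangent condition forces SE to be normal to EG, with radius 8.1, so the center S sits 8.1 in from both sides at S = (-34.30, -25.40). So S.x = -34.30.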